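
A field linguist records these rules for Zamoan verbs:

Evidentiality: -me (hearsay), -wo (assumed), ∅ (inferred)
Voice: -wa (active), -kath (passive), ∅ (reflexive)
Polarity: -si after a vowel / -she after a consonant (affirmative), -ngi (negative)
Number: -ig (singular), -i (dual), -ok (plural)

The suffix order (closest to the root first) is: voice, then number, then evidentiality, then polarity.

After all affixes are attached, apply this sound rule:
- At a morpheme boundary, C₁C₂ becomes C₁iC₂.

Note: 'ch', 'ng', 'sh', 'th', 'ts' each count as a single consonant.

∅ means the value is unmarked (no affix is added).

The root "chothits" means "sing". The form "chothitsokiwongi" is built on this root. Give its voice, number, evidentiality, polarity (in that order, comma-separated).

reflexive, plural, assumed, negative

Segment: chothits-ok-wo-ngi.
voice: ∅ → reflexive.
number: -ok → plural.
evidentiality: -wo → assumed.
polarity: -ngi → negative.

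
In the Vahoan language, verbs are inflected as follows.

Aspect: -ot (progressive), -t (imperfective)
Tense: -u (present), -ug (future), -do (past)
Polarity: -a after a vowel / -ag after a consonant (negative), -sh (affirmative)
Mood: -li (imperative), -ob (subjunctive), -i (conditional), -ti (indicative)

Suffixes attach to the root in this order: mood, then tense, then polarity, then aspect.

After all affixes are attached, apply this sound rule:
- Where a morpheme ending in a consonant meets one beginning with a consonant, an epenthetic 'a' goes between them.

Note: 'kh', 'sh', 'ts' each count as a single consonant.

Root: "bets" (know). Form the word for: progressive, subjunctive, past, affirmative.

betsobadoshot

Attach mood subjunctive -ob → betsob.
Attach tense past -do → betsobdo.
Attach polarity affirmative -sh → betsobdosh.
Attach aspect progressive -ot → betsobdoshot.
Apply epenthesis: betsobdoshot → betsobadoshot.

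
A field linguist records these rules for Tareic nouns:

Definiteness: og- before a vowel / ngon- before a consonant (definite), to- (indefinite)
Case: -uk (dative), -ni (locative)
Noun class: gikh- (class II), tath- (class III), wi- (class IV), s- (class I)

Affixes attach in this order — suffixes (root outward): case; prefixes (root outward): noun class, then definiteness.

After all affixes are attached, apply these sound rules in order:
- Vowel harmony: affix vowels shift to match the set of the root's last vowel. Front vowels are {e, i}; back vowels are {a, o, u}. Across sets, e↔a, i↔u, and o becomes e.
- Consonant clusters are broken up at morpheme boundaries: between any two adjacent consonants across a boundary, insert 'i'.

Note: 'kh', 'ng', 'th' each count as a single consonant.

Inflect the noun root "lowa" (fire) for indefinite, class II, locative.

togukhilowanu

Attach noun class class II gikh- → gikhlowa.
Attach case locative -ni → gikhlowani.
Attach definiteness indefinite to- → togikhlowani.
Apply vowel harmony: togikhlowani → togukhlowanu.
Apply epenthesis: togukhlowanu → togukhilowanu.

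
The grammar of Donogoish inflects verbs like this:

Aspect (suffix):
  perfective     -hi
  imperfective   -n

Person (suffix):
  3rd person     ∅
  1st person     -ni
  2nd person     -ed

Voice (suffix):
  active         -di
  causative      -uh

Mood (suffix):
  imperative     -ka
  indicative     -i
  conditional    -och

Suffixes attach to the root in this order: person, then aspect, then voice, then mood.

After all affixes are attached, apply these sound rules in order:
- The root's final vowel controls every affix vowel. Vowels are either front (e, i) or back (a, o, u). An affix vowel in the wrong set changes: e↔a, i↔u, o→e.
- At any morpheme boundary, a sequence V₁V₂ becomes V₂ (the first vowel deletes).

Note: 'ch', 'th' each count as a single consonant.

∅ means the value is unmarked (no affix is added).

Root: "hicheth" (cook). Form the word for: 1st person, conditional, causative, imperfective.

hichethninihech

Attach person 1st person -ni → hichethni.
Attach aspect imperfective -n → hichethnin.
Attach voice causative -uh → hichethninuh.
Attach mood conditional -och → hichethninuhoch.
Apply vowel harmony: hichethninuhoch → hichethninihech.
Vowel deletion: no change.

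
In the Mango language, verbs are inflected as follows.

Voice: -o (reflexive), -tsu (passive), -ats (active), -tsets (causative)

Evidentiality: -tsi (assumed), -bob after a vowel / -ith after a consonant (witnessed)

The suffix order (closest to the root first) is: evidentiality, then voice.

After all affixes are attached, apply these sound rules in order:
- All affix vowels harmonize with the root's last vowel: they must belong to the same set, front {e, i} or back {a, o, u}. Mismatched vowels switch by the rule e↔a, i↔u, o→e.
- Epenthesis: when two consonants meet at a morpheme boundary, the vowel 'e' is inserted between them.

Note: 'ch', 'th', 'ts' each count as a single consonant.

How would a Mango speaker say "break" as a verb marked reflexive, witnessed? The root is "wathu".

wathubobo

Attach evidentiality witnessed -bob (after vowel 'u') → wathubob.
Attach voice reflexive -o → wathubobo.
Vowel harmony: no change.
Epenthesis: no change.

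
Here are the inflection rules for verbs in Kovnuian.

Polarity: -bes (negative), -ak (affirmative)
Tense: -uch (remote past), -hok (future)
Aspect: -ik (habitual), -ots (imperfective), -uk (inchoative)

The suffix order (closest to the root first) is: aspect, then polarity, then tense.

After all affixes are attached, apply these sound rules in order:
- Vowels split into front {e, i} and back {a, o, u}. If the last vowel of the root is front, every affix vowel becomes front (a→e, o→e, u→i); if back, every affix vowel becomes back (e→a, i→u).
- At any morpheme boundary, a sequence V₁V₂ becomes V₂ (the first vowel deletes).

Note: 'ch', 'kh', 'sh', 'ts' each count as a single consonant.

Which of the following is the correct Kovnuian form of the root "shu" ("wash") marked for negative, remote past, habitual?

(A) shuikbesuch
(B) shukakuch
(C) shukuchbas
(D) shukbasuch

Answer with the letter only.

Attach aspect habitual -ik → shuik.
Attach polarity negative -bes → shuikbes.
Attach tense remote past -uch → shuikbesuch.
Apply vowel harmony: shuikbesuch → shuukbasuch.
Apply vowel deletion: shuukbasuch → shukbasuch.
So the correct form is shukbasuch, option (D).
(B) shukakuch is wrong: it uses affirmative instead of negative for polarity.
(A) shuikbesuch is wrong: it fails to apply the sound rule(s).
(C) shukuchbas is wrong: it has the affixes in the wrong order.

D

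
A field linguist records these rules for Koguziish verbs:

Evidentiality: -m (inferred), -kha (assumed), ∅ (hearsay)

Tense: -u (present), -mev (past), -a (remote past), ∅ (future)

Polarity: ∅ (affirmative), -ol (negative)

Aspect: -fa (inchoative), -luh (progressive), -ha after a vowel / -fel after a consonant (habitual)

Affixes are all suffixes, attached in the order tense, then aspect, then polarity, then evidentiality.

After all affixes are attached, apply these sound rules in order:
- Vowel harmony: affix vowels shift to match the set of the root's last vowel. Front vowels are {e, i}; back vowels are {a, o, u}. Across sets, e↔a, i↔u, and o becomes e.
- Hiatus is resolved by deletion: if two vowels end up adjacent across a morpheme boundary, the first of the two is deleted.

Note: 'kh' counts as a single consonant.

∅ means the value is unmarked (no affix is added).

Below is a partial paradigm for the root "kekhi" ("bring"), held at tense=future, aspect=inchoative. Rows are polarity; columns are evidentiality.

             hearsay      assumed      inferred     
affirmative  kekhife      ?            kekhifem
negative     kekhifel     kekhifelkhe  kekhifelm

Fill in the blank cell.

kekhifekhe

tense = future: zero marking, form stays kekhi.
Attach aspect inchoative -fa → kekhifa.
polarity = affirmative: zero marking, form stays kekhifa.
Attach evidentiality assumed -kha → kekhifakha.
Apply vowel harmony: kekhifakha → kekhifekhe.
Vowel deletion: no change.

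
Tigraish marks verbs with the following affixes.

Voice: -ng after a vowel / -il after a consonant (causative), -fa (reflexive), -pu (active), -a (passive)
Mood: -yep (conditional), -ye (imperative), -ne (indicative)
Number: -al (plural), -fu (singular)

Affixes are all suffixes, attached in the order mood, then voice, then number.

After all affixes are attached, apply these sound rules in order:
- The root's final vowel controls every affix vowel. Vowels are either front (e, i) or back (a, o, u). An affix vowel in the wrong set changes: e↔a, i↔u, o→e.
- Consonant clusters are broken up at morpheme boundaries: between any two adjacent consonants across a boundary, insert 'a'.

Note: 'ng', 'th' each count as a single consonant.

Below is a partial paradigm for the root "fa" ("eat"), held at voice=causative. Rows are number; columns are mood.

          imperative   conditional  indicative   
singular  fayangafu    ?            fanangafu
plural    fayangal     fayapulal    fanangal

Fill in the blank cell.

fayapulafu

Attach mood conditional -yep → fayep.
Attach voice causative -il (after consonant 'p') → fayepil.
Attach number singular -fu → fayepilfu.
Apply vowel harmony: fayepilfu → fayapulfu.
Apply epenthesis: fayapulfu → fayapulafu.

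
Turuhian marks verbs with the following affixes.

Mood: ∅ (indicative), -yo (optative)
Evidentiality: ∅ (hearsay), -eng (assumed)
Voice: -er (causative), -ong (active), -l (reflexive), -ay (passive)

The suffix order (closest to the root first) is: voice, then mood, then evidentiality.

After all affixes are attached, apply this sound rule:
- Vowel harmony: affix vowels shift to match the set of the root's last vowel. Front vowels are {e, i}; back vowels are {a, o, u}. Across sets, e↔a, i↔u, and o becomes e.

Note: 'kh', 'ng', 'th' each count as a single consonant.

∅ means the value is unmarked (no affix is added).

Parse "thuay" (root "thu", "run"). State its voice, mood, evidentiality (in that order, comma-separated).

passive, indicative, hearsay

Segment: thu-ay.
voice: -ay → passive.
mood: ∅ → indicative.
evidentiality: ∅ → hearsay.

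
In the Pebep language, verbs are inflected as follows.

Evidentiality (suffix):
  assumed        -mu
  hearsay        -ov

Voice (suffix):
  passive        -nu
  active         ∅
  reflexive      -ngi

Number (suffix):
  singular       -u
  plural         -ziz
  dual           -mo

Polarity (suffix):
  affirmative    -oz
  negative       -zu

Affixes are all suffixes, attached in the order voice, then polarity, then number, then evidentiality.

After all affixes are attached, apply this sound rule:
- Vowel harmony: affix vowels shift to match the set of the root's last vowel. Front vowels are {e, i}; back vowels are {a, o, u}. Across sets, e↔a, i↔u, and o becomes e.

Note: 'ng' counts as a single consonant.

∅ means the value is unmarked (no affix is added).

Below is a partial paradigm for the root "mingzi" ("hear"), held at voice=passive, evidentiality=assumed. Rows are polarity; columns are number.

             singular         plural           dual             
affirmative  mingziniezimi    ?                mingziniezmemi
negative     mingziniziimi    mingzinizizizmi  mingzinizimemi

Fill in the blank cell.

mingziniezzizmi

Attach voice passive -nu → mingzinu.
Attach polarity affirmative -oz → mingzinuoz.
Attach number plural -ziz → mingzinuozziz.
Attach evidentiality assumed -mu → mingzinuozzizmu.
Apply vowel harmony: mingzinuozzizmu → mingziniezzizmi.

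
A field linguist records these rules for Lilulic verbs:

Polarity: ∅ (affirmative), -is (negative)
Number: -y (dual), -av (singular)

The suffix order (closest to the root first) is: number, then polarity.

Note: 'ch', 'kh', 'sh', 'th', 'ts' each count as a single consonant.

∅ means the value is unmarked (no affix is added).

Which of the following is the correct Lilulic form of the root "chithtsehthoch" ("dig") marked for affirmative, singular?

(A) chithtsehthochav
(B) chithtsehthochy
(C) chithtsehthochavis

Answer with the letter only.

A

Attach number singular -av → chithtsehthochav.
polarity = affirmative: zero marking, form stays chithtsehthochav.
So the correct form is chithtsehthochav, option (A).
(B) chithtsehthochy is wrong: it uses dual instead of singular for number.
(C) chithtsehthochavis is wrong: it uses negative instead of affirmative for polarity.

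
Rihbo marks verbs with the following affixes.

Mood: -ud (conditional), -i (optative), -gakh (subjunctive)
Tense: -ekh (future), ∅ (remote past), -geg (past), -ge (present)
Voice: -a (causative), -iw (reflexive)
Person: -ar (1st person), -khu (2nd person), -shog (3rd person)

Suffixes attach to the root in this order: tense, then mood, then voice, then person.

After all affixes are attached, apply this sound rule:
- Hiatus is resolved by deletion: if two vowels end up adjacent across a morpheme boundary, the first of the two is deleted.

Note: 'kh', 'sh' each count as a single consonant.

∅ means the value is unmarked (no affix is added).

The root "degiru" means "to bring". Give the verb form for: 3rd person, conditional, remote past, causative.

degirudashog

tense = remote past: zero marking, form stays degiru.
Attach mood conditional -ud → degiruud.
Attach voice causative -a → degiruuda.
Attach person 3rd person -shog → degiruudashog.
Apply vowel deletion: degiruudashog → degirudashog.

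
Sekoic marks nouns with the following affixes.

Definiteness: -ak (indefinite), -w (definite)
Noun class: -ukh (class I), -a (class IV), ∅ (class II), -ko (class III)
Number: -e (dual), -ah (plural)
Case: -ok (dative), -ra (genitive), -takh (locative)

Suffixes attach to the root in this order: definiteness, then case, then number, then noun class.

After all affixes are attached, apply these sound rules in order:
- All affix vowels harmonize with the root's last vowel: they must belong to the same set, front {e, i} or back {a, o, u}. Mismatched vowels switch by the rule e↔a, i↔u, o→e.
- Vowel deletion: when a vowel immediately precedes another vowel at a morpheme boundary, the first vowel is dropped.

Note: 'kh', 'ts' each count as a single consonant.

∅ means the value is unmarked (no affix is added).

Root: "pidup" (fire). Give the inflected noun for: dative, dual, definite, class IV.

Attach definiteness definite -w → pidupw.
Attach case dative -ok → pidupwok.
Attach number dual -e → pidupwoke.
Attach noun class class IV -a → pidupwokea.
Apply vowel harmony: pidupwokea → pidupwokaa.
Apply vowel deletion: pidupwokaa → pidupwoka.

pidupwoka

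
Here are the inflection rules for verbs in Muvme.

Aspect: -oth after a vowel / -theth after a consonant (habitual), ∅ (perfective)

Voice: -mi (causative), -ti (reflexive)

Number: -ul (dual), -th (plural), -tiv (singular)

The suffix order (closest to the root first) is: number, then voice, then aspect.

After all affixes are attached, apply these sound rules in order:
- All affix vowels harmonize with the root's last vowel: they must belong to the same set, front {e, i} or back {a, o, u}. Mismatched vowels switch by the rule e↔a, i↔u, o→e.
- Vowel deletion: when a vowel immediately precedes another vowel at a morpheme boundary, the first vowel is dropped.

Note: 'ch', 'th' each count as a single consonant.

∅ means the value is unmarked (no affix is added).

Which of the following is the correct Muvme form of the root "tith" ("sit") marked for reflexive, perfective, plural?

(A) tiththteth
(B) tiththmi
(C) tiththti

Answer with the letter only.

Attach number plural -th → tithth.
Attach voice reflexive -ti → tiththti.
aspect = perfective: zero marking, form stays tiththti.
Vowel harmony: no change.
Vowel deletion: no change.
So the correct form is tiththti, option (C).
(B) tiththmi is wrong: it uses causative instead of reflexive for voice.
(A) tiththteth is wrong: it uses habitual instead of perfective for aspect.

C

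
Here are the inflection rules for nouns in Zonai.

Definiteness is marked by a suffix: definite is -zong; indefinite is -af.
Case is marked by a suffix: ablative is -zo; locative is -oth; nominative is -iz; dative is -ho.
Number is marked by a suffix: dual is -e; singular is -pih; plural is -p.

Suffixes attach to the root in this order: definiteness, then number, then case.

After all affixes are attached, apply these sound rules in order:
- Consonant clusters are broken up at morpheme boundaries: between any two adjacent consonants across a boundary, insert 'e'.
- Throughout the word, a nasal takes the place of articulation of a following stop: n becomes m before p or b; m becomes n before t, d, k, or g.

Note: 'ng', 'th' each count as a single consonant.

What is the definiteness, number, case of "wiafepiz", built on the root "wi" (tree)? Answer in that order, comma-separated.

Segment: wi-af-p-iz.
definiteness: -af → indefinite.
number: -p → plural.
case: -iz → nominative.

indefinite, plural, nominative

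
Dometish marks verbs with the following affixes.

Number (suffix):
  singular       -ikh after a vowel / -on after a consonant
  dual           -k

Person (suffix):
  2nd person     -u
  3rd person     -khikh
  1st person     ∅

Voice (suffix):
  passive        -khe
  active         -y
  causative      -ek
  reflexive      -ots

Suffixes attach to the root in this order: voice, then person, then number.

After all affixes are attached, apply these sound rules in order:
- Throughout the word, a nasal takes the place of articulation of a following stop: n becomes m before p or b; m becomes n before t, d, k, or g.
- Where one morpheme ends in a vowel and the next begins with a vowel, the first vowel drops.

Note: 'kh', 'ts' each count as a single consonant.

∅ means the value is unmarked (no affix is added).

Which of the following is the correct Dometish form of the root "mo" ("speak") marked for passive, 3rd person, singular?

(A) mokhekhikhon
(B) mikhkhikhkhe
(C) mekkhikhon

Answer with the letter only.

A

Attach voice passive -khe → mokhe.
Attach person 3rd person -khikh → mokhekhikh.
Attach number singular -on (after consonant 'kh') → mokhekhikhon.
Nasal assimilation: no change.
Vowel deletion: no change.
So the correct form is mokhekhikhon, option (A).
(C) mekkhikhon is wrong: it uses causative instead of passive for voice.
(B) mikhkhikhkhe is wrong: it has the affixes in the wrong order.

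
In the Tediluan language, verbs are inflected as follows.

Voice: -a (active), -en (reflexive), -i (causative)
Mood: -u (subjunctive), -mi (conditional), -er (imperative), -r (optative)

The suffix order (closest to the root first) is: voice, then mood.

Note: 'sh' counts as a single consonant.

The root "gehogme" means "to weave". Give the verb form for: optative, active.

Attach voice active -a → gehogmea.
Attach mood optative -r → gehogmear.

gehogmear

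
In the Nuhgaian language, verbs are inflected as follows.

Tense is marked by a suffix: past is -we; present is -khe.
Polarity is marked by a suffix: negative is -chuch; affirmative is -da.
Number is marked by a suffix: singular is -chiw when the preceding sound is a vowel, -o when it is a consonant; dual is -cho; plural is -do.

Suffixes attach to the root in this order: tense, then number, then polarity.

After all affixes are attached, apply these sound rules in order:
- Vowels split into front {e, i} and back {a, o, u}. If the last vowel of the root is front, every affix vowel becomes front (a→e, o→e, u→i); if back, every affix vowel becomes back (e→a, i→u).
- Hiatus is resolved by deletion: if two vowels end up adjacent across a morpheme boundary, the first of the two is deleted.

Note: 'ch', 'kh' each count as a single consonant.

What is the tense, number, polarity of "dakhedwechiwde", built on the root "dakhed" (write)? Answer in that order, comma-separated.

past, singular, affirmative

Segment: dakhed-we-chiw-da.
tense: -we → past.
number: -chiw/o → singular.
polarity: -da → affirmative.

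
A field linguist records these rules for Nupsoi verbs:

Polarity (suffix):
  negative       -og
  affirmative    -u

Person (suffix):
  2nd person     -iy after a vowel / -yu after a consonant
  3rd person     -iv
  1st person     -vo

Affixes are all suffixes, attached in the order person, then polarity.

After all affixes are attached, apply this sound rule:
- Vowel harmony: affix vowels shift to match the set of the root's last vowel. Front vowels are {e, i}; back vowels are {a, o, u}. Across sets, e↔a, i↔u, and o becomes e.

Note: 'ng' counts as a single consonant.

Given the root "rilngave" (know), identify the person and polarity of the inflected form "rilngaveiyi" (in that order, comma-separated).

2nd person, affirmative

Segment: rilngave-iy-u.
person: -iy/yu → 2nd person.
polarity: -u → affirmative.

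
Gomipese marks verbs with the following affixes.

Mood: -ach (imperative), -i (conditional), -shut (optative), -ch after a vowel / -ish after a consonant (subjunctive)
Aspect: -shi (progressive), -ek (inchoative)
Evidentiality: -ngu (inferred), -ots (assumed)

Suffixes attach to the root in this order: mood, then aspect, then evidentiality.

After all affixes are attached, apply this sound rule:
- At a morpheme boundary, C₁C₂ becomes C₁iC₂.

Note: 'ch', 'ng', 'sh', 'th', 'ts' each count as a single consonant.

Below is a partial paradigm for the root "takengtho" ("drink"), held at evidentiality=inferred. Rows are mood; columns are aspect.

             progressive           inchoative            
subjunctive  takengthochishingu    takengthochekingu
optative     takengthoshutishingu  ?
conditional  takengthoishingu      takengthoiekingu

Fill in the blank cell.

Attach mood optative -shut → takengthoshut.
Attach aspect inchoative -ek → takengthoshutek.
Attach evidentiality inferred -ngu → takengthoshutekngu.
Apply epenthesis: takengthoshutekngu → takengthoshutekingu.

takengthoshutekingu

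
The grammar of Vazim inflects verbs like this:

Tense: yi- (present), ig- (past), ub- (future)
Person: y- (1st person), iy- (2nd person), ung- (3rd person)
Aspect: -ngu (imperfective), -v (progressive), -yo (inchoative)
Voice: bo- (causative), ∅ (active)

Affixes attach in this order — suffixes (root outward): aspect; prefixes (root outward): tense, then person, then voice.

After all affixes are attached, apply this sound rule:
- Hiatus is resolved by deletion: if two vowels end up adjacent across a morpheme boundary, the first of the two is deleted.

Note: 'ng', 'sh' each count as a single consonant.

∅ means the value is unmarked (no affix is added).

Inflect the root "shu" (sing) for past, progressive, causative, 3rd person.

bungigshuv

Attach tense past ig- → igshu.
Attach person 3rd person ung- → ungigshu.
Attach voice causative bo- → boungigshu.
Attach aspect progressive -v → boungigshuv.
Apply vowel deletion: boungigshuv → bungigshuv.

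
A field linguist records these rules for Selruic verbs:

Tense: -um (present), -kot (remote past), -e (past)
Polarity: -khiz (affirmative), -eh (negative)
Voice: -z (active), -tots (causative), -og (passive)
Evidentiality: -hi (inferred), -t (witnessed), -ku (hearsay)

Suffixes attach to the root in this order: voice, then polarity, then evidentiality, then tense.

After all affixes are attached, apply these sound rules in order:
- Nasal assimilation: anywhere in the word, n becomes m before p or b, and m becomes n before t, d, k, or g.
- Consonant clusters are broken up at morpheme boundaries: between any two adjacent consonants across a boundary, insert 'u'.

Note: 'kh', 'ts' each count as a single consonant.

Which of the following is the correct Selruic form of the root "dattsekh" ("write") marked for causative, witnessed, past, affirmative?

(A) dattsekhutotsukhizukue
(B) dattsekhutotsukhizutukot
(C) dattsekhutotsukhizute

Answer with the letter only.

Attach voice causative -tots → dattsekhtots.
Attach polarity affirmative -khiz → dattsekhtotskhiz.
Attach evidentiality witnessed -t → dattsekhtotskhizt.
Attach tense past -e → dattsekhtotskhizte.
Nasal assimilation: no change.
Apply epenthesis: dattsekhtotskhizte → dattsekhutotsukhizute.
So the correct form is dattsekhutotsukhizute, option (C).
(B) dattsekhutotsukhizutukot is wrong: it uses remote past instead of past for tense.
(A) dattsekhutotsukhizukue is wrong: it uses hearsay instead of witnessed for evidentiality.

C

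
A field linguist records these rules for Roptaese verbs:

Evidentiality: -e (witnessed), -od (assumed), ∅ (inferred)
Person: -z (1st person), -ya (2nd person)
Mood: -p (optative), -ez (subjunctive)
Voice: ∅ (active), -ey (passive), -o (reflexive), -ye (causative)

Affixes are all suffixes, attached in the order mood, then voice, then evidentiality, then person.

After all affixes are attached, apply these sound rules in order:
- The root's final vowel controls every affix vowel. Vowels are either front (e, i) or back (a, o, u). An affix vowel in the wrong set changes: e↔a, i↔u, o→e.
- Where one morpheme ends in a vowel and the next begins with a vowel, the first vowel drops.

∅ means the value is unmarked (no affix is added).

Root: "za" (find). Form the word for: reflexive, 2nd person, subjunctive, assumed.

zazodya

Attach mood subjunctive -ez → zaez.
Attach voice reflexive -o → zaezo.
Attach evidentiality assumed -od → zaezood.
Attach person 2nd person -ya → zaezoodya.
Apply vowel harmony: zaezoodya → zaazoodya.
Apply vowel deletion: zaazoodya → zazodya.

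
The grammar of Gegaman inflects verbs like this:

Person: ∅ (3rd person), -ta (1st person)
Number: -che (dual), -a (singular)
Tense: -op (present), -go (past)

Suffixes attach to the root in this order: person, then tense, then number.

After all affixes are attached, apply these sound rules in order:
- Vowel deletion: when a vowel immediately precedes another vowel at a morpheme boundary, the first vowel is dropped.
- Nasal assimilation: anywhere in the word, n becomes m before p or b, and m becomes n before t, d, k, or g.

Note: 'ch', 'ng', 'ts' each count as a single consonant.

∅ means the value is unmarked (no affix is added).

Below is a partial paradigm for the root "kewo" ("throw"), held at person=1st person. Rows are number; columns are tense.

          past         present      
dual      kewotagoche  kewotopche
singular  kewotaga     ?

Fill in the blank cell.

Attach person 1st person -ta → kewota.
Attach tense present -op → kewotaop.
Attach number singular -a → kewotaopa.
Apply vowel deletion: kewotaopa → kewotopa.
Nasal assimilation: no change.

kewotopa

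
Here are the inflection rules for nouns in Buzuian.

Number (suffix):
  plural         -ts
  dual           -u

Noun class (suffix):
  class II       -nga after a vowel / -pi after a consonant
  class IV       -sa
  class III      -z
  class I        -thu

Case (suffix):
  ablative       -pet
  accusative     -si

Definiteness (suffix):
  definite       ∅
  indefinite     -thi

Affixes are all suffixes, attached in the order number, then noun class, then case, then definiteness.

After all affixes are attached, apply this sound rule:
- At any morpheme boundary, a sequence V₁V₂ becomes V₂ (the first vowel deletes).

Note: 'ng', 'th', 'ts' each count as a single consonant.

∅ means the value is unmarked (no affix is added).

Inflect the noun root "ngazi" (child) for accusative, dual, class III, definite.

Attach number dual -u → ngaziu.
Attach noun class class III -z → ngaziuz.
Attach case accusative -si → ngaziuzsi.
definiteness = definite: zero marking, form stays ngaziuzsi.
Apply vowel deletion: ngaziuzsi → ngazuzsi.

ngazuzsi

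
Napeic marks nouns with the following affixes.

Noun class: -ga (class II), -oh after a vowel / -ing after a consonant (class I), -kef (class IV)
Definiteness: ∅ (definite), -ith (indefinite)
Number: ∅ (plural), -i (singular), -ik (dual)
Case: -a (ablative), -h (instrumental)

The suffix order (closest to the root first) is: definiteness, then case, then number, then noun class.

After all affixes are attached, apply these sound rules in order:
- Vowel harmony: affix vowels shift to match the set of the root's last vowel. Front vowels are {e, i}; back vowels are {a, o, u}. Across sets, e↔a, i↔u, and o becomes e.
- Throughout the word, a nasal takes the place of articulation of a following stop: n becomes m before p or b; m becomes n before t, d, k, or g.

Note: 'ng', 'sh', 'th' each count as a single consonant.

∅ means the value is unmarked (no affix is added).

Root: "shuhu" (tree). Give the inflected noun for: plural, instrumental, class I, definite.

definiteness = definite: zero marking, form stays shuhu.
Attach case instrumental -h → shuhuh.
number = plural: zero marking, form stays shuhuh.
Attach noun class class I -ing (after consonant 'h') → shuhuhing.
Apply vowel harmony: shuhuhing → shuhuhung.
Nasal assimilation: no change.

shuhuhung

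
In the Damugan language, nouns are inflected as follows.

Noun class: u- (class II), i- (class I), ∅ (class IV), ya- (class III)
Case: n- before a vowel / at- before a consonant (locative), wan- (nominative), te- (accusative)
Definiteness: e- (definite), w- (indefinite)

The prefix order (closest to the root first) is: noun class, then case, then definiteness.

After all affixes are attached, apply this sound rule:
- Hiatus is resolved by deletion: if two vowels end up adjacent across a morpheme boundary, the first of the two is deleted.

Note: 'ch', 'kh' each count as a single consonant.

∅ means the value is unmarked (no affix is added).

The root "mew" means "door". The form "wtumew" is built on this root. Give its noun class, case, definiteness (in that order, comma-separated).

class II, accusative, indefinite

Segment: w-te-u-mew.
noun class: u- → class II.
case: te- → accusative.
definiteness: w- → indefinite.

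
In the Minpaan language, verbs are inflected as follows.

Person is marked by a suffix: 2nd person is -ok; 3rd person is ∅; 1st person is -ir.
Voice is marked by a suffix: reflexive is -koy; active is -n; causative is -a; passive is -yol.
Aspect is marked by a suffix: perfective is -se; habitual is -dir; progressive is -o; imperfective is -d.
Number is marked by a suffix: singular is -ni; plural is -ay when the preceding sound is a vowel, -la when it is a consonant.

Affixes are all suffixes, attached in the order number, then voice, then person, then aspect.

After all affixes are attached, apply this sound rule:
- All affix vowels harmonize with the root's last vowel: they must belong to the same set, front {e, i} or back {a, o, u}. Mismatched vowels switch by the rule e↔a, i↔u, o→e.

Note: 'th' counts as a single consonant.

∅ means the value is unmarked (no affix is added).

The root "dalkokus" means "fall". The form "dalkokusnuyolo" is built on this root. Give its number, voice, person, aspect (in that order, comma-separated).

Segment: dalkokus-ni-yol-o.
number: -ni → singular.
voice: -yol → passive.
person: ∅ → 3rd person.
aspect: -o → progressive.

singular, passive, 3rd person, progressive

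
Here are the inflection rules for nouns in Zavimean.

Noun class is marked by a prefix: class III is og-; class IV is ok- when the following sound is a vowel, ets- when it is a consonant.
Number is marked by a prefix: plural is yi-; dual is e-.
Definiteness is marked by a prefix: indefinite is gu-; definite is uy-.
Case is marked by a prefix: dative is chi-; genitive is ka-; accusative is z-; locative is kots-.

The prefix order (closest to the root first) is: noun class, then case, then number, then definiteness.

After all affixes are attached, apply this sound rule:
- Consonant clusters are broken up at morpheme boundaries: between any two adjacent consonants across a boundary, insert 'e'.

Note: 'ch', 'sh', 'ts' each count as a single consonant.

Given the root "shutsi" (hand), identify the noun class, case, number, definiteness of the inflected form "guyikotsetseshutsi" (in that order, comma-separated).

class IV, locative, plural, indefinite

Segment: gu-yi-kots-ets-shutsi.
noun class: ok/ets- → class IV.
case: kots- → locative.
number: yi- → plural.
definiteness: gu- → indefinite.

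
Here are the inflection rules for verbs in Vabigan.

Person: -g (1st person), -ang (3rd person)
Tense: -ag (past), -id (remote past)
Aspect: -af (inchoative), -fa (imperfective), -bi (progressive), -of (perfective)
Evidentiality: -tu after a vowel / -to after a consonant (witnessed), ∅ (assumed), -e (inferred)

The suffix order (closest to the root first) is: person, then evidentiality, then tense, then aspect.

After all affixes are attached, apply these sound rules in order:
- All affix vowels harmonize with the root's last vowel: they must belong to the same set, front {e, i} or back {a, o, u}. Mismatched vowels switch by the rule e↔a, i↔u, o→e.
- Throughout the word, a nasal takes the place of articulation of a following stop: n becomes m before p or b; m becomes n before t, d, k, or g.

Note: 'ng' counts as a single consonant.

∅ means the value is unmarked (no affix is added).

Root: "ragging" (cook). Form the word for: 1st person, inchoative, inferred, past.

Attach person 1st person -g → raggingg.
Attach evidentiality inferred -e → raggingge.
Attach tense past -ag → ragginggeag.
Attach aspect inchoative -af → ragginggeagaf.
Apply vowel harmony: ragginggeagaf → ragginggeegef.
Nasal assimilation: no change.

ragginggeegef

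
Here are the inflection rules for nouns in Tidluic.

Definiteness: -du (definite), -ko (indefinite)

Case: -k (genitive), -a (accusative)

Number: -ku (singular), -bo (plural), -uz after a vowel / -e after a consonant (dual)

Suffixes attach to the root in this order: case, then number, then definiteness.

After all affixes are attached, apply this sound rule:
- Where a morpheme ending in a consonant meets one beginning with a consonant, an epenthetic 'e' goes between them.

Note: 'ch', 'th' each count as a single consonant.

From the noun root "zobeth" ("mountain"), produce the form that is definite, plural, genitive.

zobethekebodu

Attach case genitive -k → zobethk.
Attach number plural -bo → zobethkbo.
Attach definiteness definite -du → zobethkbodu.
Apply epenthesis: zobethkbodu → zobethekebodu.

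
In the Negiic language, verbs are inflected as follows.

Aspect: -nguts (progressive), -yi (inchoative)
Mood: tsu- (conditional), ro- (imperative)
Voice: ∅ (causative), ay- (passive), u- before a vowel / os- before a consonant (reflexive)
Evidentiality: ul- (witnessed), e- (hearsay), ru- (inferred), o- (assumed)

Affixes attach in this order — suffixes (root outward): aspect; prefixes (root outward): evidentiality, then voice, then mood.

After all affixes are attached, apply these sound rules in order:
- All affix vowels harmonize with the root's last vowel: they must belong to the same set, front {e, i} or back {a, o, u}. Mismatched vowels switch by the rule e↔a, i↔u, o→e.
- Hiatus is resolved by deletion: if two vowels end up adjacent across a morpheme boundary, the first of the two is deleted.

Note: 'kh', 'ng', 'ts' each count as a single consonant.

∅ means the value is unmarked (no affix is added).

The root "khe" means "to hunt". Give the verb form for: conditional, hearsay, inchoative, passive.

tseyekheyi

Attach evidentiality hearsay e- → ekhe.
Attach voice passive ay- → ayekhe.
Attach mood conditional tsu- → tsuayekhe.
Attach aspect inchoative -yi → tsuayekheyi.
Apply vowel harmony: tsuayekheyi → tsieyekheyi.
Apply vowel deletion: tsieyekheyi → tseyekheyi.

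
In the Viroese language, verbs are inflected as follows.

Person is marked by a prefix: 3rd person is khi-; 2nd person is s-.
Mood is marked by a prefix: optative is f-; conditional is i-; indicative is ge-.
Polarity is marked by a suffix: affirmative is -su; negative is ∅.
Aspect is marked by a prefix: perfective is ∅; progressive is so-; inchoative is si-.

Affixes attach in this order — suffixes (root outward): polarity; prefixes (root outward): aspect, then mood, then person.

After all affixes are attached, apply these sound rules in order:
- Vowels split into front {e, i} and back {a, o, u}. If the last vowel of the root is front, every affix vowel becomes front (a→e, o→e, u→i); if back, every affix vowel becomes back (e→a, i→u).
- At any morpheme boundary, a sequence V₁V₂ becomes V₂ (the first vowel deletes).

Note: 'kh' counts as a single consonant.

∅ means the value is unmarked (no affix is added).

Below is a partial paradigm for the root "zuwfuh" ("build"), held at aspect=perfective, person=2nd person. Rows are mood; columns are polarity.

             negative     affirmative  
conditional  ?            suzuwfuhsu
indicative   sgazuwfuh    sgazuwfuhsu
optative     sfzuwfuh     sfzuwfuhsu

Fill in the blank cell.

suzuwfuh

aspect = perfective: zero marking, form stays zuwfuh.
Attach mood conditional i- → izuwfuh.
Attach person 2nd person s- → sizuwfuh.
polarity = negative: zero marking, form stays sizuwfuh.
Apply vowel harmony: sizuwfuh → suzuwfuh.
Vowel deletion: no change.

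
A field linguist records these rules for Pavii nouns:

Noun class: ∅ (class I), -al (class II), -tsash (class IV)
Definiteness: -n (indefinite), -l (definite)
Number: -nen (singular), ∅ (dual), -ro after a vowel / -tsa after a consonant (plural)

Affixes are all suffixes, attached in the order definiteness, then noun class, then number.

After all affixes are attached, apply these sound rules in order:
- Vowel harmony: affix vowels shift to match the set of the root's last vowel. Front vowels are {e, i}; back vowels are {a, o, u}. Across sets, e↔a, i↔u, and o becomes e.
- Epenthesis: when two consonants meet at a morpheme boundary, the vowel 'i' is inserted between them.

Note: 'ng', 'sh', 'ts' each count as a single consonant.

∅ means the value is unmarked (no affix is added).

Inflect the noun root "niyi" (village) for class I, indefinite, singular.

niyininen

Attach definiteness indefinite -n → niyin.
noun class = class I: zero marking, form stays niyin.
Attach number singular -nen → niyinnen.
Vowel harmony: no change.
Apply epenthesis: niyinnen → niyininen.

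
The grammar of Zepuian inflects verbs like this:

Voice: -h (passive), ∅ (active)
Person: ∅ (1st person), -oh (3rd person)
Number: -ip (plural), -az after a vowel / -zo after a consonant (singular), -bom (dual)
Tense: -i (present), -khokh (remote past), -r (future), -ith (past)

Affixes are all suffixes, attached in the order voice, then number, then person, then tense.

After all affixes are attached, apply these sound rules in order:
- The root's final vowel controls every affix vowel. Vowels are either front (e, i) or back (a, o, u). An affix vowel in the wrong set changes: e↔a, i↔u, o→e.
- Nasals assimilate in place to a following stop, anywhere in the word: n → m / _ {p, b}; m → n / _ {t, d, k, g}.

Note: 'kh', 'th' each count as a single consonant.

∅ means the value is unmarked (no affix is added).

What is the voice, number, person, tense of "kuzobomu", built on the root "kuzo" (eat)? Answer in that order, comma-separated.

active, dual, 1st person, present

Segment: kuzo-bom-i.
voice: ∅ → active.
number: -bom → dual.
person: ∅ → 1st person.
tense: -i → present.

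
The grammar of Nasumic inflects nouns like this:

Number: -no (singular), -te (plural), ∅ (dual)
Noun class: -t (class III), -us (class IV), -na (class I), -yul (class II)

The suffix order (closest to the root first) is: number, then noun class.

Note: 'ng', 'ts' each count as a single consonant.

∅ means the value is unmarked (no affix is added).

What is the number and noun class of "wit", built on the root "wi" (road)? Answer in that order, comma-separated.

dual, class III

Segment: wi-t.
number: ∅ → dual.
noun class: -t → class III.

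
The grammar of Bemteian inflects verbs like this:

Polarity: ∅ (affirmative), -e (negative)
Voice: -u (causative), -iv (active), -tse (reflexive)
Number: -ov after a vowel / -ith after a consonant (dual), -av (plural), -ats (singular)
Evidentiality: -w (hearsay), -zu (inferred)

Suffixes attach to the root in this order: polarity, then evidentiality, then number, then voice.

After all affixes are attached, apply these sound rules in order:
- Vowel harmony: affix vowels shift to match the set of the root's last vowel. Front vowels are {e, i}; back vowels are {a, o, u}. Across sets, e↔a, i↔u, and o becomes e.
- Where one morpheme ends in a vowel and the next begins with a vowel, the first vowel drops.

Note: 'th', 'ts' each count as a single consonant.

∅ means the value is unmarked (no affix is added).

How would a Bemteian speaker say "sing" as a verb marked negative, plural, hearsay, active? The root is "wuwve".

wuwveweviv

Attach polarity negative -e → wuwvee.
Attach evidentiality hearsay -w → wuwveew.
Attach number plural -av → wuwveewav.
Attach voice active -iv → wuwveewaviv.
Apply vowel harmony: wuwveewaviv → wuwveeweviv.
Apply vowel deletion: wuwveeweviv → wuwveweviv.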